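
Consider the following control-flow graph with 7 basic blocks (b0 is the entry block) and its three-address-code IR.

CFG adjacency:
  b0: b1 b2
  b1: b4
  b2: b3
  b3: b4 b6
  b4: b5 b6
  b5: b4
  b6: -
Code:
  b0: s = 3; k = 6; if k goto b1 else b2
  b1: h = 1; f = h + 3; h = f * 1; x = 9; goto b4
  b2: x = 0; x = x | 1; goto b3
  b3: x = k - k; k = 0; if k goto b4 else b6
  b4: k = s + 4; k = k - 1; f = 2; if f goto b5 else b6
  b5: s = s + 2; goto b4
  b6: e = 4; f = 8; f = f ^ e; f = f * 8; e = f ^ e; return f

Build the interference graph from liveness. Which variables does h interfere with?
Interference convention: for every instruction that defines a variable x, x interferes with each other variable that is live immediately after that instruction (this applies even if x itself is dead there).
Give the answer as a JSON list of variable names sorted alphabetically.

Answer: ["s"]

Analysis:
def/use:
  b0 def {k,s} use ∅
  b1 def {f,h,x} use ∅
  b2 def {x} use ∅
  b3 def {k,x} use {k}
  b4 def {f,k} use {s}
  b5 def {s} use {s}
  b6 def {e,f} use ∅

Liveness:
  live b0: ∅→{k,s}
  live b1: {s}→{s}
  live b2: {k,s}→{k,s}
  live b3: {k,s}→{s}
  live b4: {s}→{s}
  live b5: {s}→{s}
  live b6: ∅→∅

Conflict graph:
  e — {f}
  f — {e,s}
  h — {s}
  k — {s,x}
  s — {f,h,k,x}
  x — {k,s}

N(h) = ["s"]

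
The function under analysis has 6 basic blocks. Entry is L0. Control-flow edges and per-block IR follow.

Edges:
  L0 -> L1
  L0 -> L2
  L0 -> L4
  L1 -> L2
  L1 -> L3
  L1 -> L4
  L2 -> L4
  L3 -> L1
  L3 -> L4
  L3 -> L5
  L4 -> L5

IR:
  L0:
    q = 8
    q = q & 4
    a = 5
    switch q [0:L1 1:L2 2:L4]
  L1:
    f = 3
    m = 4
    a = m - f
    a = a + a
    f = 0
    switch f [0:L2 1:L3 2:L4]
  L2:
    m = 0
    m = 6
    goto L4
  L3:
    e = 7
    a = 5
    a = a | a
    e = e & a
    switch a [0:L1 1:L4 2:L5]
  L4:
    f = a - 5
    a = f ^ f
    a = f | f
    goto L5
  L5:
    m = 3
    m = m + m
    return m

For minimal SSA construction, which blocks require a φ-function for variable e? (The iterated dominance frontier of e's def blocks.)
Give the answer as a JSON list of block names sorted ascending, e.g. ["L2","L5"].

Answer: ["L1", "L2", "L4", "L5"]

Working:
idom tree: L1←L0 L2←L0 L3←L1 L4←L0 L5←L0
Join-block Dom:
  L1: preds {L0,L3}: {L0} ∩ {L0,L1,L3} = {L0}; idom=L0
  L2: preds {L0,L1}: {L0} ∩ {L0,L1} = {L0}; idom=L0
  L4: preds {L0,L1,L2,L3}: {L0} ∩ {L0,L1} ∩ {L0,L2} ∩ {L0,L1,L3} = {L0}; idom=L0
  L5: preds {L3,L4}: {L0,L1,L3} ∩ {L0,L4} = {L0}; idom=L0

DF walk-up:
  join L1 pred L0: · stop@L0
  join L1 pred L3: L3→L1 stop@L0
  join L2 pred L0: · stop@L0
  join L2 pred L1: L1 stop@L0
  join L4 pred L0: · stop@L0
  join L4 pred L1: L1 stop@L0
  join L4 pred L2: L2 stop@L0
  join L4 pred L3: L3→L1 stop@L0
  join L5 pred L3: L3→L1 stop@L0
  join L5 pred L4: L4 stop@L0
  L0 → ∅
  L1 → {L1,L2,L4,L5}
  L2 → {L4}
  L3 → {L1,L4,L5}
  L4 → {L5}
  L5 → ∅

φ for e: defs {L3}
  DF⁺ = {L1,L2,L4,L5}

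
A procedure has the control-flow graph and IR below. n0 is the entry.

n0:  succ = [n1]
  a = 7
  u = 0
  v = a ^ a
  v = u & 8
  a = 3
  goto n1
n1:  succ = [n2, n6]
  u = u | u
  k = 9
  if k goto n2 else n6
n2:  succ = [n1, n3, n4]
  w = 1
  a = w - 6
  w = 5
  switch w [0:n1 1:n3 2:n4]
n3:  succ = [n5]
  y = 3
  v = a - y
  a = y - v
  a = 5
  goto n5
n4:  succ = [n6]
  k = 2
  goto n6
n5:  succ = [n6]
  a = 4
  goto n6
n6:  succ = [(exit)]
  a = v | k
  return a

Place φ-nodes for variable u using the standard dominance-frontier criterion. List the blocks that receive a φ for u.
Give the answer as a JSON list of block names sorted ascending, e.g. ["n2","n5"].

Answer: ["n1"]

Working:
idom tree: n1←n0 n2←n1 n3←n2 n4←n2 n5←n3 n6←n1
Join-block Dom:
  n1: preds {n0,n2}: {n0} ∩ {n0,n1,n2} = {n0}; idom=n0
  n6: preds {n1,n4,n5}: {n0,n1} ∩ {n0,n1,n2,n4} ∩ {n0,n1,n2,n3,n5} = {n0,n1}; idom=n1

Frontier:
  join n1 pred n0: · stop@n0
  join n1 pred n2: n2→n1 stop@n0
  join n6 pred n1: · stop@n1
  join n6 pred n4: n4→n2 stop@n1
  join n6 pred n5: n5→n3→n2 stop@n1
  n0 → ∅
  n1 → {n1}
  n2 → {n1,n6}
  n3 → {n6}
  n4 → {n6}
  n5 → {n6}
  n6 → ∅

φ for u: defs {n0,n1}
  DF⁺ = {n1}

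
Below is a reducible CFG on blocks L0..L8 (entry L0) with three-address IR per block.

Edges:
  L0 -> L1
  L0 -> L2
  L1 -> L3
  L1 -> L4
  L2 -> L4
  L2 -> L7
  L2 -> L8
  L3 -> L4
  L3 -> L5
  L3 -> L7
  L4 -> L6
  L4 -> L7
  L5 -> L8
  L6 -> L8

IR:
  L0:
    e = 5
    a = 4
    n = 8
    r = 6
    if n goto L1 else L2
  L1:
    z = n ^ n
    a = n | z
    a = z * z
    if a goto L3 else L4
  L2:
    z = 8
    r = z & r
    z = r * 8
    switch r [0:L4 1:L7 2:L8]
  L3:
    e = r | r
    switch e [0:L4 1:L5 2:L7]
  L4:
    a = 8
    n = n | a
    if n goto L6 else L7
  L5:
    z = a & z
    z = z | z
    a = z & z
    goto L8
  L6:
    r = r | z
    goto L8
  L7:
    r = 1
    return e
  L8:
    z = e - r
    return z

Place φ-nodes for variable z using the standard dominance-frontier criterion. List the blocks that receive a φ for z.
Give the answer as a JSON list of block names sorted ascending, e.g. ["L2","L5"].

idom tree: L1←L0 L2←L0 L3←L1 L4←L0 L5←L3 L6←L4 L7←L0 L8←L0
Join-block Dom:
  L4: preds {L1,L2,L3}: {L0,L1} ∩ {L0,L2} ∩ {L0,L1,L3} = {L0}; idom=L0
  L7: preds {L2,L3,L4}: {L0,L2} ∩ {L0,L1,L3} ∩ {L0,L4} = {L0}; idom=L0
  L8: preds {L2,L5,L6}: {L0,L2} ∩ {L0,L1,L3,L5} ∩ {L0,L4,L6} = {L0}; idom=L0

DF walk-up:
  L4←L1: walk L1 to L0
  L4←L2: walk L2 to L0
  L4←L3: walk L3→L1 to L0
  L7←L2: walk L2 to L0
  L7←L3: walk L3→L1 to L0
  L7←L4: walk L4 to L0
  L8←L2: walk L2 to L0
  L8←L5: walk L5→L3→L1 to L0
  L8←L6: walk L6→L4 to L0
  DF(L0)=∅
  DF(L1)={L4,L7,L8}
  DF(L2)={L4,L7,L8}
  DF(L3)={L4,L7,L8}
  DF(L4)={L7,L8}
  DF(L5)={L8}
  DF(L6)={L8}
  DF(L7)=∅
  DF(L8)=∅

φ for z: defs {L1,L2,L5,L8}
  DF⁺ = {L4,L7,L8}

Answer: ["L4", "L7", "L8"]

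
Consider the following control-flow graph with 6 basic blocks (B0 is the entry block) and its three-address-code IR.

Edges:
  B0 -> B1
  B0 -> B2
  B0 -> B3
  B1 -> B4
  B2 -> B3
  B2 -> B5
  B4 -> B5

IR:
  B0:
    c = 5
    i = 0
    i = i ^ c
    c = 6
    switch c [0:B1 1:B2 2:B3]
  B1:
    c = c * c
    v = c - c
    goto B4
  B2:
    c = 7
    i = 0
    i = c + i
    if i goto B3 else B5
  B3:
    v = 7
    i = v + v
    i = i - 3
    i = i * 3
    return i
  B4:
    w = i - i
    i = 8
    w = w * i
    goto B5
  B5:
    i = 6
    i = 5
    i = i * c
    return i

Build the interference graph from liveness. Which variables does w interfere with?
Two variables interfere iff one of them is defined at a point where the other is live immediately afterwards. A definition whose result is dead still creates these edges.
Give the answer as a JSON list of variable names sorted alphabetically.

Answer: ["c", "i"]

Working:
Block summaries:
  B0: {c,i} / ∅
  B1: {c,v} / {c}
  B2: {c,i} / ∅
  B3: {i,v} / ∅
  B4: {i,w} / {i}
  B5: {i} / {c}

Liveness:
  live B0: ∅→{c,i}
  live B1: {c,i}→{c,i}
  live B2: ∅→{c}
  live B3: ∅→∅
  live B4: {c,i}→{c}
  live B5: {c}→∅

Conflict graph:
  c — {i,v,w}
  i — {c,v,w}
  v — {c,i}
  w — {c,i}

N(w) = ["c", "i"]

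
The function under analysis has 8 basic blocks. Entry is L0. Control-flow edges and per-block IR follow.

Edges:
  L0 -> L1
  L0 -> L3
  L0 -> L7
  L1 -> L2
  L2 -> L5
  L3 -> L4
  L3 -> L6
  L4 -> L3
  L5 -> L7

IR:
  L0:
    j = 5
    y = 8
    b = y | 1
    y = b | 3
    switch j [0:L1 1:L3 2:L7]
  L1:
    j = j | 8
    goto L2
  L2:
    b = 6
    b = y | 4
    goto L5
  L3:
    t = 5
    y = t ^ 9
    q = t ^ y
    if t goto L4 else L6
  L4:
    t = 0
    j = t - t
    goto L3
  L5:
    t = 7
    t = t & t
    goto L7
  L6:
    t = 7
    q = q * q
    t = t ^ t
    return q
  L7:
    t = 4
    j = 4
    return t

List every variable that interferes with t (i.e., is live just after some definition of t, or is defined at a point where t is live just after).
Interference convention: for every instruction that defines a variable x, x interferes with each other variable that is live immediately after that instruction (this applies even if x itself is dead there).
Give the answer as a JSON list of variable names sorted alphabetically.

Block summaries:
  L0: {b,j,y} / ∅
  L1: {j} / {j}
  L2: {b} / {y}
  L3: {q,t,y} / ∅
  L4: {j,t} / ∅
  L5: {t} / ∅
  L6: {q,t} / {q}
  L7: {j,t} / ∅

Live sets:
  L0 li=∅ lo={j,y}
  L1 li={j,y} lo={y}
  L2 li={y} lo=∅
  L3 li=∅ lo={q}
  L4 li=∅ lo=∅
  L5 li=∅ lo=∅
  L6 li={q} lo=∅
  L7 li=∅ lo=∅

Interfere edges:
  b — {j,y}
  j — {b,t,y}
  q — {t}
  t — {j,q,y}
  y — {b,j,t}

N(t) = ["j", "q", "y"]

Answer: ["j", "q", "y"]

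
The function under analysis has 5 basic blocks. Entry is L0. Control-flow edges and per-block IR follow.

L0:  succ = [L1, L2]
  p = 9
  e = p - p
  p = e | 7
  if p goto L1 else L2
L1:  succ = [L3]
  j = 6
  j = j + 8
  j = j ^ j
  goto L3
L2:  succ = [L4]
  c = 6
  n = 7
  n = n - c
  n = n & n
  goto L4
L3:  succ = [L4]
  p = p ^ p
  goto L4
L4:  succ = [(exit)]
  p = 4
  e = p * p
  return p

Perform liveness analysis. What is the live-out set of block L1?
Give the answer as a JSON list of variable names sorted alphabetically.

Answer: ["p"]

Analysis:
def/use:
  L0: {e,p} / ∅
  L1: {j} / ∅
  L2: {c,n} / ∅
  L3: {p} / {p}
  L4: {e,p} / ∅

Liveness:
  L0: in=∅ out={p}
  L1: in={p} out={p}
  L2: in=∅ out=∅
  L3: in={p} out=∅
  L4: in=∅ out=∅

live-out(L1) = ["p"]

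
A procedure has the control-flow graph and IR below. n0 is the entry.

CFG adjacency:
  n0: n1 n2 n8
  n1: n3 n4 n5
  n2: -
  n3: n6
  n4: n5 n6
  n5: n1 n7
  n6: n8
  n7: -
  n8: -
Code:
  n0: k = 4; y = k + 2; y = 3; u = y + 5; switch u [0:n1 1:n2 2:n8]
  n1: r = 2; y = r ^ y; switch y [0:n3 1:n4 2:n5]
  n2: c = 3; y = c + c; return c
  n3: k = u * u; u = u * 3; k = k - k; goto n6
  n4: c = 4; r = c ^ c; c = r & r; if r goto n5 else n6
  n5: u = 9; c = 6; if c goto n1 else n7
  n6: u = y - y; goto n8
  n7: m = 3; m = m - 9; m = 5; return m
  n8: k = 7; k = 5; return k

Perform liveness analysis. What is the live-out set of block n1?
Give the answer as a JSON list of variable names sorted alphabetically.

Per-block:
  n0 def {k,u,y} use ∅
  n1 def {r,y} use {y}
  n2 def {c,y} use ∅
  n3 def {k,u} use {u}
  n4 def {c,r} use ∅
  n5 def {c,u} use ∅
  n6 def {u} use {y}
  n7 def {m} use ∅
  n8 def {k} use ∅

Backward fixpoint:
  n0: in=∅ out={u,y}
  n1: in={u,y} out={u,y}
  n2: in=∅ out=∅
  n3: in={u,y} out={y}
  n4: in={y} out={y}
  n5: in={y} out={u,y}
  n6: in={y} out=∅
  n7: in=∅ out=∅
  n8: in=∅ out=∅

live-out(n1) = ["u", "y"]

Answer: ["u", "y"]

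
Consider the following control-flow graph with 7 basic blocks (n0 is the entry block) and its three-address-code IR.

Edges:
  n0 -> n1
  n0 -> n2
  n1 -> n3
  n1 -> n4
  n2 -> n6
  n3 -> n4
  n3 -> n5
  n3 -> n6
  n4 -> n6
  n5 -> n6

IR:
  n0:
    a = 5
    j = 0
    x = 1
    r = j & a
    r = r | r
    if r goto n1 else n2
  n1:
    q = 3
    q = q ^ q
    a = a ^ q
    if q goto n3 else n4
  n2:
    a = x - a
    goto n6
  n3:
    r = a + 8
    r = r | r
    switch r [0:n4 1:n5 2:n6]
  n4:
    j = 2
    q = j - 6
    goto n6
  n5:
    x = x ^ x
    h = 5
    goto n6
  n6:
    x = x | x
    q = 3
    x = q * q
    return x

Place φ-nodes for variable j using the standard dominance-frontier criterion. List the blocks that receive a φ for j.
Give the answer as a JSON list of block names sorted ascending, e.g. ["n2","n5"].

idom tree: n1←n0 n2←n0 n3←n1 n4←n1 n5←n3 n6←n0
Join-block Dom:
  n4: preds {n1,n3}: {n0,n1} ∩ {n0,n1,n3} = {n0,n1}; idom=n1
  n6: preds {n2,n3,n4,n5}: {n0,n2} ∩ {n0,n1,n3} ∩ {n0,n1,n4} ∩ {n0,n1,n3,n5} = {n0}; idom=n0

DF derivation:
  n4←n1: walk · to n1
  n4←n3: walk n3 to n1
  n6←n2: walk n2 to n0
  n6←n3: walk n3→n1 to n0
  n6←n4: walk n4→n1 to n0
  n6←n5: walk n5→n3→n1 to n0
  n0: DF=∅
  n1: DF={n6}
  n2: DF={n6}
  n3: DF={n4,n6}
  n4: DF={n6}
  n5: DF={n6}
  n6: DF=∅

φ for j: defs {n0,n4}
  DF⁺ = {n6}

Answer: ["n6"]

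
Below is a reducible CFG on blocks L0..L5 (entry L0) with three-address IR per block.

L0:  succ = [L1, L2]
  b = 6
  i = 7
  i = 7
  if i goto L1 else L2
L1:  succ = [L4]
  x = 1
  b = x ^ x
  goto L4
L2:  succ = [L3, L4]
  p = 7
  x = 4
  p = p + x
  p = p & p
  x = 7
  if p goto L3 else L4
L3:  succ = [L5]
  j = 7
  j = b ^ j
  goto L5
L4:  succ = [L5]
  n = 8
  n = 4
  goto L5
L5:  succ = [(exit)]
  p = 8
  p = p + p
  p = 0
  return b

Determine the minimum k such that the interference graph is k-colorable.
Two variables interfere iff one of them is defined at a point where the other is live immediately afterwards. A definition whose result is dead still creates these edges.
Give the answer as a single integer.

def/use:
  L0: {b,i} / ∅
  L1: {b,x} / ∅
  L2: {p,x} / ∅
  L3: {j} / {b}
  L4: {n} / ∅
  L5: {p} / {b}

Backward fixpoint:
  L0 li=∅ lo={b}
  L1 li=∅ lo={b}
  L2 li={b} lo={b}
  L3 li={b} lo={b}
  L4 li={b} lo={b}
  L5 li={b} lo=∅

Conflict graph:
  b: {i,j,n,p,x}
  i: {b}
  j: {b}
  n: {b}
  p: {b,x}
  x: {b,p}

Colouring:
  lower bound: {b,p,x} mutually conflict ⇒ χ ≥ 3
  assign b→c0 i→c1 j→c1 n→c1 p→c1 x→c2 — no edge inside a register ⇒ χ ≤ 3
  χ = 3

Answer: 3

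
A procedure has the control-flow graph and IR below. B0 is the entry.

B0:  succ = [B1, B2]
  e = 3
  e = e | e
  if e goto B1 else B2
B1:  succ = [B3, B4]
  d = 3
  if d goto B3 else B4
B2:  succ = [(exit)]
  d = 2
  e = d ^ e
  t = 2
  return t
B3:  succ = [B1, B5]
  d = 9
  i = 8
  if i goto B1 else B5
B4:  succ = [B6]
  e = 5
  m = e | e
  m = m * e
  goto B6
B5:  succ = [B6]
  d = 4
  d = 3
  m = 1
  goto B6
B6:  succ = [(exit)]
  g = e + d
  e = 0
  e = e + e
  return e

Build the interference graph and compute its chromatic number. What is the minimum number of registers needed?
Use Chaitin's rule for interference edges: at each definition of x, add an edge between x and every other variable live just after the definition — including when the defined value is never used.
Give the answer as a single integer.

Block summaries:
  B0: {e} / ∅
  B1: {d} / ∅
  B2: {d,e,t} / {e}
  B3: {d,i} / ∅
  B4: {e,m} / ∅
  B5: {d,m} / ∅
  B6: {e,g} / {d,e}

Live sets:
  B0 li=∅ lo={e}
  B1 li={e} lo={d,e}
  B2 li={e} lo=∅
  B3 li={e} lo={e}
  B4 li={d} lo={d,e}
  B5 li={e} lo={d,e}
  B6 li={d,e} lo=∅

Conflict graph:
  d — {e,m}
  e — {d,i,m}
  g — ∅
  i — {e}
  m — {d,e}
  t — ∅

Colouring:
  lower bound: {d,e,m} mutually conflict ⇒ χ ≥ 3
  assign d→R1 e→R0 g→R0 i→R1 m→R2 t→R0 — no edge inside a register ⇒ χ ≤ 3
  χ = 3

Answer: 3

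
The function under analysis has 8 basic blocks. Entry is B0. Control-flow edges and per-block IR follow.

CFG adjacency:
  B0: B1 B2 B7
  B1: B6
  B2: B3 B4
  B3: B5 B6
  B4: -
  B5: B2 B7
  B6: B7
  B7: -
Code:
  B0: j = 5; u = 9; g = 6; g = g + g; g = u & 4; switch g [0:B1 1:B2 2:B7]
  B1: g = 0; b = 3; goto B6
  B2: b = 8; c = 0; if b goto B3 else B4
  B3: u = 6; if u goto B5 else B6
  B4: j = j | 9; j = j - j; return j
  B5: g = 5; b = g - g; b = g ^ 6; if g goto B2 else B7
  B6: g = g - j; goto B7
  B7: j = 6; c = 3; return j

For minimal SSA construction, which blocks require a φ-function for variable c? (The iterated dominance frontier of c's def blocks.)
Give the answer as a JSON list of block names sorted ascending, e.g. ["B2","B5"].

idom tree: B1←B0 B2←B0 B3←B2 B4←B2 B5←B3 B6←B0 B7←B0
Join-block Dom:
  B2: preds {B0,B5}: {B0} ∩ {B0,B2,B3,B5} = {B0}; idom=B0
  B6: preds {B1,B3}: {B0,B1} ∩ {B0,B2,B3} = {B0}; idom=B0
  B7: preds {B0,B5,B6}: {B0} ∩ {B0,B2,B3,B5} ∩ {B0,B6} = {B0}; idom=B0

DF walk-up:
  join B2 pred B0: · stop@B0
  join B2 pred B5: B5→B3→B2 stop@B0
  join B6 pred B1: B1 stop@B0
  join B6 pred B3: B3→B2 stop@B0
  join B7 pred B0: · stop@B0
  join B7 pred B5: B5→B3→B2 stop@B0
  join B7 pred B6: B6 stop@B0
  B0: DF=∅
  B1: DF={B6}
  B2: DF={B2,B6,B7}
  B3: DF={B2,B6,B7}
  B4: DF=∅
  B5: DF={B2,B7}
  B6: DF={B7}
  B7: DF=∅

φ for c: defs {B2,B7}
  DF⁺ = {B2,B6,B7}

Answer: ["B2", "B6", "B7"]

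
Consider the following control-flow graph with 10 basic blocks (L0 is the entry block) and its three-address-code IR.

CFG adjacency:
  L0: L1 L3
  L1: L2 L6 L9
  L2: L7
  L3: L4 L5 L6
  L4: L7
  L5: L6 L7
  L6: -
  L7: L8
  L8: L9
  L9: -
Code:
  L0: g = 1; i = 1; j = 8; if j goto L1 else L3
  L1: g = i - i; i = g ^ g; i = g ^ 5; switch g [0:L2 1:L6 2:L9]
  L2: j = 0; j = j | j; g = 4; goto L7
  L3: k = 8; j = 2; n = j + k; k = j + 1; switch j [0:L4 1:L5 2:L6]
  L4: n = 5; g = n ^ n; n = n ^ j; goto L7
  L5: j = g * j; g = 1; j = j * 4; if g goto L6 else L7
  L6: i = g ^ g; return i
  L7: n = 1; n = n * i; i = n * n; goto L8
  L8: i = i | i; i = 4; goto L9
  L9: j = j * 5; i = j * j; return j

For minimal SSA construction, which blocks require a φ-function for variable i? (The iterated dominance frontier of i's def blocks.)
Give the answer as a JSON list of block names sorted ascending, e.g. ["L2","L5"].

Answer: ["L6", "L7", "L9"]

Derivation:
idom tree: L1←L0 L2←L1 L3←L0 L4←L3 L5←L3 L6←L0 L7←L0 L8←L7 L9←L0
Dom at joins:
  L6: preds {L1,L3,L5}: {L0,L1} ∩ {L0,L3} ∩ {L0,L3,L5} = {L0}; idom=L0
  L7: preds {L2,L4,L5}: {L0,L1,L2} ∩ {L0,L3,L4} ∩ {L0,L3,L5} = {L0}; idom=L0
  L9: preds {L1,L8}: {L0,L1} ∩ {L0,L7,L8} = {L0}; idom=L0

DF walk-up:
  L6←L1: walk L1 to L0
  L6←L3: walk L3 to L0
  L6←L5: walk L5→L3 to L0
  L7←L2: walk L2→L1 to L0
  L7←L4: walk L4→L3 to L0
  L7←L5: walk L5→L3 to L0
  L9←L1: walk L1 to L0
  L9←L8: walk L8→L7 to L0
  L0 → ∅
  L1 → {L6,L7,L9}
  L2 → {L7}
  L3 → {L6,L7}
  L4 → {L7}
  L5 → {L6,L7}
  L6 → ∅
  L7 → {L9}
  L8 → {L9}
  L9 → ∅

φ for i: defs {L0,L1,L6,L7,L8,L9}
  DF⁺ = {L6,L7,L9}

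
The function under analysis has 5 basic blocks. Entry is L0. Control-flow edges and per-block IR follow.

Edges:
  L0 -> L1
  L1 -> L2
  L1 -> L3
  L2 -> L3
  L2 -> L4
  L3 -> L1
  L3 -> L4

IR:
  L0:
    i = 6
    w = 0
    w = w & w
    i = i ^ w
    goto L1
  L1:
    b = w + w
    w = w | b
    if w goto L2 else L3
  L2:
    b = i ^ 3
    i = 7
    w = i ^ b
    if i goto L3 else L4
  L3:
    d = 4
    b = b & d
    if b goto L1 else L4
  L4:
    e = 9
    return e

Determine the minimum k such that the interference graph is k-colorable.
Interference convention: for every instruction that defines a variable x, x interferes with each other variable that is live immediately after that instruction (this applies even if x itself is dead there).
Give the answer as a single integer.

Answer: 4

Derivation:
Block summaries:
  L0: {i,w} / ∅
  L1: {b,w} / {w}
  L2: {b,i,w} / {i}
  L3: {b,d} / {b}
  L4: {e} / ∅

Backward fixpoint:
  live L0: ∅→{i,w}
  live L1: {i,w}→{b,i,w}
  live L2: {i}→{b,i,w}
  live L3: {b,i,w}→{i,w}
  live L4: ∅→∅

Conflict graph:
  b: {d,i,w}
  d: {b,i,w}
  e: ∅
  i: {b,d,w}
  w: {b,d,i}

Registers:
  {b,d,i,w} pairwise interfere (4-clique) ⇒ χ ≥ 4
  assign b→r0 d→r1 e→r0 i→r2 w→r3 — no edge inside a register ⇒ χ ≤ 4
  χ = 4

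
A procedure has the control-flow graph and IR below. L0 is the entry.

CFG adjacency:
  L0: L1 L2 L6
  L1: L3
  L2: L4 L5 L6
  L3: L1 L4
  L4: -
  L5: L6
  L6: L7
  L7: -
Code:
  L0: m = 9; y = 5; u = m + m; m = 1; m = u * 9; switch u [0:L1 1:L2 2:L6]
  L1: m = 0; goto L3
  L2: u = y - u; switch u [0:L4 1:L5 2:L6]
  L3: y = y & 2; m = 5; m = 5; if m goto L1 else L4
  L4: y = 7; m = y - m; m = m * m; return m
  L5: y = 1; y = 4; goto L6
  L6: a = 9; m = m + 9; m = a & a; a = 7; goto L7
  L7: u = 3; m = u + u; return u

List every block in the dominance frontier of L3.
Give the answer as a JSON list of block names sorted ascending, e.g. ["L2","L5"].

Answer: ["L1", "L4"]

Working:
idom tree: L1←L0 L2←L0 L3←L1 L4←L0 L5←L2 L6←L0 L7←L6
Dom at joins:
  L1: preds {L0,L3}: {L0} ∩ {L0,L1,L3} = {L0}; idom=L0
  L4: preds {L2,L3}: {L0,L2} ∩ {L0,L1,L3} = {L0}; idom=L0
  L6: preds {L0,L2,L5}: {L0} ∩ {L0,L2} ∩ {L0,L2,L5} = {L0}; idom=L0

DF derivation:
  join L1 pred L0: · stop@L0
  join L1 pred L3: L3→L1 stop@L0
  join L4 pred L2: L2 stop@L0
  join L4 pred L3: L3→L1 stop@L0
  join L6 pred L0: · stop@L0
  join L6 pred L2: L2 stop@L0
  join L6 pred L5: L5→L2 stop@L0
  L0: DF=∅
  L1: DF={L1,L4}
  L2: DF={L4,L6}
  L3: DF={L1,L4}
  L4: DF=∅
  L5: DF={L6}
  L6: DF=∅
  L7: DF=∅

DF(L3) = ["L1", "L4"]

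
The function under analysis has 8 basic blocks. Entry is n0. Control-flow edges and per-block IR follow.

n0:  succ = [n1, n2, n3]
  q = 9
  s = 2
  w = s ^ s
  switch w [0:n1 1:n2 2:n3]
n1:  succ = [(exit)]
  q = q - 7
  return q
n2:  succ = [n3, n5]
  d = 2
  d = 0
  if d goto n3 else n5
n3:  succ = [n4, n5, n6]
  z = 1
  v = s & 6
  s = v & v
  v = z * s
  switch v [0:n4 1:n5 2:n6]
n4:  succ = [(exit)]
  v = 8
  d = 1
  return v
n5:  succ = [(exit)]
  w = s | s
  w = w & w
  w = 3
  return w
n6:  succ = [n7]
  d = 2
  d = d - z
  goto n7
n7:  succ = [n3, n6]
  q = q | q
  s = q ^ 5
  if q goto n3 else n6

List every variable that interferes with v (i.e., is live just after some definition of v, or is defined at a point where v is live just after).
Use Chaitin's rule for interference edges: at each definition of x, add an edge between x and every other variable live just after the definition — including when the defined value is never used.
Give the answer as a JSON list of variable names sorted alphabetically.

Block summaries:
  n0: {q,s,w} / ∅
  n1: {q} / {q}
  n2: {d} / ∅
  n3: {s,v,z} / {s}
  n4: {d,v} / ∅
  n5: {w} / {s}
  n6: {d} / {z}
  n7: {q,s} / {q}

Live sets:
  n0 li=∅ lo={q,s}
  n1 li={q} lo=∅
  n2 li={q,s} lo={q,s}
  n3 li={q,s} lo={q,s,z}
  n4 li=∅ lo=∅
  n5 li={s} lo=∅
  n6 li={q,z} lo={q,z}
  n7 li={q,z} lo={q,s,z}

Interference:
  d↔{q,s,v,z}
  q↔{d,s,v,w,z}
  s↔{d,q,v,w,z}
  v↔{d,q,s,z}
  w↔{q,s}
  z↔{d,q,s,v}

N(v) = ["d", "q", "s", "z"]

Answer: ["d", "q", "s", "z"]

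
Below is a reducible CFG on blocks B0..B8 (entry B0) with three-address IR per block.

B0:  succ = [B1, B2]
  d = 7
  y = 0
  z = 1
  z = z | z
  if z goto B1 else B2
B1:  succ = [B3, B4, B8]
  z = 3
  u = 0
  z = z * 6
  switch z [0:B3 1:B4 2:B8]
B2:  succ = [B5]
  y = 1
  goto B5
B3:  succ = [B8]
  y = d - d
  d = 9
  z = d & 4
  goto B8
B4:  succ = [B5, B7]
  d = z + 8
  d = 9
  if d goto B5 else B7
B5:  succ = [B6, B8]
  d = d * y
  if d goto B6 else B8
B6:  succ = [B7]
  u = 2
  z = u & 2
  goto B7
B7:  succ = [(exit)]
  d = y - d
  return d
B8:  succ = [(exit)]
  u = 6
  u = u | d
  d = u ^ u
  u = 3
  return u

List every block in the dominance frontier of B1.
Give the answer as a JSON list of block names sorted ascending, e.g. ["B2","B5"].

Answer: ["B5", "B7", "B8"]

Analysis:
idom tree: B1←B0 B2←B0 B3←B1 B4←B1 B5←B0 B6←B5 B7←B0 B8←B0
Dom at joins:
  B5: preds {B2,B4}: {B0,B2} ∩ {B0,B1,B4} = {B0}; idom=B0
  B7: preds {B4,B6}: {B0,B1,B4} ∩ {B0,B5,B6} = {B0}; idom=B0
  B8: preds {B1,B3,B5}: {B0,B1} ∩ {B0,B1,B3} ∩ {B0,B5} = {B0}; idom=B0

Frontier:
  B5←B2: walk B2 to B0
  B5←B4: walk B4→B1 to B0
  B7←B4: walk B4→B1 to B0
  B7←B6: walk B6→B5 to B0
  B8←B1: walk B1 to B0
  B8←B3: walk B3→B1 to B0
  B8←B5: walk B5 to B0
  DF(B0)=∅
  DF(B1)={B5,B7,B8}
  DF(B2)={B5}
  DF(B3)={B8}
  DF(B4)={B5,B7}
  DF(B5)={B7,B8}
  DF(B6)={B7}
  DF(B7)=∅
  DF(B8)=∅

DF(B1) = ["B5", "B7", "B8"]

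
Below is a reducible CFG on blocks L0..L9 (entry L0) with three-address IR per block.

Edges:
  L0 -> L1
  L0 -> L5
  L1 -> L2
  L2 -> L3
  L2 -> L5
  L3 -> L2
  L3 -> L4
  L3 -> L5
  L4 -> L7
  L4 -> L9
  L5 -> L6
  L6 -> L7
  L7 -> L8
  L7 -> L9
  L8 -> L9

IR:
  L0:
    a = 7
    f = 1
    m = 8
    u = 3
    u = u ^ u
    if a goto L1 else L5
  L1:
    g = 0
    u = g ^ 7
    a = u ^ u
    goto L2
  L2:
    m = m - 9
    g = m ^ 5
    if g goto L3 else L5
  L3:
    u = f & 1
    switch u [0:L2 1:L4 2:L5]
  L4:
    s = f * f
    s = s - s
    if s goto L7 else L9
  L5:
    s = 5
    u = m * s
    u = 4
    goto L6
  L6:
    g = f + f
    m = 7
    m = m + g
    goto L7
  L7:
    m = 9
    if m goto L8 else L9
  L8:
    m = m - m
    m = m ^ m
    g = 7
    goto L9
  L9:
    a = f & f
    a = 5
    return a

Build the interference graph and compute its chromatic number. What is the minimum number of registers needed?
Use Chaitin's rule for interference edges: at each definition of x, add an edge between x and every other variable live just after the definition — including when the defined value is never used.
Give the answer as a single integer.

def/use:
  L0: {a,f,m,u} / ∅
  L1: {a,g,u} / ∅
  L2: {g,m} / {m}
  L3: {u} / {f}
  L4: {s} / {f}
  L5: {s,u} / {m}
  L6: {g,m} / {f}
  L7: {m} / ∅
  L8: {g,m} / {m}
  L9: {a} / {f}

Liveness:
  live L0: ∅→{f,m}
  live L1: {f,m}→{f,m}
  live L2: {f,m}→{f,m}
  live L3: {f,m}→{f,m}
  live L4: {f}→{f}
  live L5: {f,m}→{f}
  live L6: {f}→{f}
  live L7: {f}→{f,m}
  live L8: {f,m}→{f}
  live L9: {f}→∅

Interference:
  a↔{f,m,u}
  f↔{a,g,m,s,u}
  g↔{f,m}
  m↔{a,f,g,s,u}
  s↔{f,m}
  u↔{a,f,m}

Registers:
  {a,f,m,u} pairwise interfere (4-clique) ⇒ χ ≥ 4
  assign a→r2 f→r0 g→r2 m→r1 s→r2 u→r3 — no edge inside a register ⇒ χ ≤ 4
  χ = 4

Answer: 4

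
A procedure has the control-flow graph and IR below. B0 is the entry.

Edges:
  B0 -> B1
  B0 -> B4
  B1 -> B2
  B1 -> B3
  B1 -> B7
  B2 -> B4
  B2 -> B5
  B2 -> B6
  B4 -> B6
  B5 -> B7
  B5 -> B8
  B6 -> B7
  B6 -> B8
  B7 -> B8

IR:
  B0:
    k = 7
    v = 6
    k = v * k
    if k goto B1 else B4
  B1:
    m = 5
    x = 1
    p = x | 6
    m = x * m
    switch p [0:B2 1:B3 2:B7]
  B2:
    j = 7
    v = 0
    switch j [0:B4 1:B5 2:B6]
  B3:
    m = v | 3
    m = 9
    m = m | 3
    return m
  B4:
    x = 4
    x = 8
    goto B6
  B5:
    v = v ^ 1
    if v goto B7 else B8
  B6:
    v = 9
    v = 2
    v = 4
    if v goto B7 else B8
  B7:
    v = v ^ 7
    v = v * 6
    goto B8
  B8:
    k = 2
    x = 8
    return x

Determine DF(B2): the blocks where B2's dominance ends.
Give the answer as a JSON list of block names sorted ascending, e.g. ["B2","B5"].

Answer: ["B4", "B6", "B7", "B8"]

Derivation:
idom tree: B1←B0 B2←B1 B3←B1 B4←B0 B5←B2 B6←B0 B7←B0 B8←B0
Dom at joins:
  B4: preds {B0,B2}: {B0} ∩ {B0,B1,B2} = {B0}; idom=B0
  B6: preds {B2,B4}: {B0,B1,B2} ∩ {B0,B4} = {B0}; idom=B0
  B7: preds {B1,B5,B6}: {B0,B1} ∩ {B0,B1,B2,B5} ∩ {B0,B6} = {B0}; idom=B0
  B8: preds {B5,B6,B7}: {B0,B1,B2,B5} ∩ {B0,B6} ∩ {B0,B7} = {B0}; idom=B0

DF derivation:
  B4←B0: walk · to B0
  B4←B2: walk B2→B1 to B0
  B6←B2: walk B2→B1 to B0
  B6←B4: walk B4 to B0
  B7←B1: walk B1 to B0
  B7←B5: walk B5→B2→B1 to B0
  B7←B6: walk B6 to B0
  B8←B5: walk B5→B2→B1 to B0
  B8←B6: walk B6 to B0
  B8←B7: walk B7 to B0
  B0 → ∅
  B1 → {B4,B6,B7,B8}
  B2 → {B4,B6,B7,B8}
  B3 → ∅
  B4 → {B6}
  B5 → {B7,B8}
  B6 → {B7,B8}
  B7 → {B8}
  B8 → ∅

DF(B2) = ["B4", "B6", "B7", "B8"]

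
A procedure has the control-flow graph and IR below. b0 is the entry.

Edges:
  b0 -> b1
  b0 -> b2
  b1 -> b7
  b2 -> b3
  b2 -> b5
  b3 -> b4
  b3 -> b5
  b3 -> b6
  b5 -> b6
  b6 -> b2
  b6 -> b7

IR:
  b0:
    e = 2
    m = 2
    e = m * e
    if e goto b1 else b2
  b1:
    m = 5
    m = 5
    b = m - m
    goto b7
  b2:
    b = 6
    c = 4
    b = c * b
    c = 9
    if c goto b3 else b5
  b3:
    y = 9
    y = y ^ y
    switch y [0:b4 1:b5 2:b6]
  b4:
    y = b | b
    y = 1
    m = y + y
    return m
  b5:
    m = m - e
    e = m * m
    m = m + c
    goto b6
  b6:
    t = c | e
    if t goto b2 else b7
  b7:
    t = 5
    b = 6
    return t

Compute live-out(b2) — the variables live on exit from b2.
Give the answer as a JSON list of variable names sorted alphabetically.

Answer: ["b", "c", "e", "m"]

Working:
Per-block:
  b0: def={e,m} ue=∅
  b1: def={b,m} ue=∅
  b2: def={b,c} ue=∅
  b3: def={y} ue=∅
  b4: def={m,y} ue={b}
  b5: def={e,m} ue={c,e,m}
  b6: def={t} ue={c,e}
  b7: def={b,t} ue=∅

Backward fixpoint:
  b0: in=∅ out={e,m}
  b1: in=∅ out=∅
  b2: in={e,m} out={b,c,e,m}
  b3: in={b,c,e,m} out={b,c,e,m}
  b4: in={b} out=∅
  b5: in={c,e,m} out={c,e,m}
  b6: in={c,e,m} out={e,m}
  b7: in=∅ out=∅

live-out(b2) = ["b", "c", "e", "m"]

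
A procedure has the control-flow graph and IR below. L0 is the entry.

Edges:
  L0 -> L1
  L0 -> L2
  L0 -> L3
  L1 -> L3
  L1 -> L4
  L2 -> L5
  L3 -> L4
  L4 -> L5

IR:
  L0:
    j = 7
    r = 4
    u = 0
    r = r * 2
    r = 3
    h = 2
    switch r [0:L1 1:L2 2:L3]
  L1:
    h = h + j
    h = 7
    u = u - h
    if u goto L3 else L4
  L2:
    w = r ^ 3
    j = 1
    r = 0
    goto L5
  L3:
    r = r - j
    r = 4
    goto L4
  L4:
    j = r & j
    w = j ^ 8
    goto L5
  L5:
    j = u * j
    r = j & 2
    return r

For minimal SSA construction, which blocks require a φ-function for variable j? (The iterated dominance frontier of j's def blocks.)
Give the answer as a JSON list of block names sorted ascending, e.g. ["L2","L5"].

Answer: ["L5"]

Analysis:
idom tree: L1←L0 L2←L0 L3←L0 L4←L0 L5←L0
Join-block Dom:
  L3: preds {L0,L1}: {L0} ∩ {L0,L1} = {L0}; idom=L0
  L4: preds {L1,L3}: {L0,L1} ∩ {L0,L3} = {L0}; idom=L0
  L5: preds {L2,L4}: {L0,L2} ∩ {L0,L4} = {L0}; idom=L0

DF walk-up:
  join L3 pred L0: · stop@L0
  join L3 pred L1: L1 stop@L0
  join L4 pred L1: L1 stop@L0
  join L4 pred L3: L3 stop@L0
  join L5 pred L2: L2 stop@L0
  join L5 pred L4: L4 stop@L0
  L0: DF=∅
  L1: DF={L3,L4}
  L2: DF={L5}
  L3: DF={L4}
  L4: DF={L5}
  L5: DF=∅

φ for j: defs {L0,L2,L4,L5}
  DF⁺ = {L5}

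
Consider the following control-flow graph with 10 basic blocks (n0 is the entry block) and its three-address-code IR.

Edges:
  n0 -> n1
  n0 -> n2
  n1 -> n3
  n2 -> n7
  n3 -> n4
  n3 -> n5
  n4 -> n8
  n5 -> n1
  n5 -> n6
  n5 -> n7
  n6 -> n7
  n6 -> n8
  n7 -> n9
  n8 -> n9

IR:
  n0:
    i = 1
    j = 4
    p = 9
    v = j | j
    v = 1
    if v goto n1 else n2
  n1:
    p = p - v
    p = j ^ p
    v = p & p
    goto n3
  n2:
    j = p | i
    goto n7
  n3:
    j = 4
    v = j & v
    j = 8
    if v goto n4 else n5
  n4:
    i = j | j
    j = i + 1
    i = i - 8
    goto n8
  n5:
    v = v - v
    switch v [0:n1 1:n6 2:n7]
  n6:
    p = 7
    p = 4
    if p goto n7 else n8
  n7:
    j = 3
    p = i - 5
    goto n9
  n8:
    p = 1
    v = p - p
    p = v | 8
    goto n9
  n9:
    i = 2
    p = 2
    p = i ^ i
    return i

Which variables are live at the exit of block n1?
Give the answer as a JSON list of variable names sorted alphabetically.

def/use:
  n0 def {i,j,p,v} use ∅
  n1 def {p,v} use {j,p,v}
  n2 def {j} use {i,p}
  n3 def {j,v} use {v}
  n4 def {i,j} use {j}
  n5 def {v} use {v}
  n6 def {p} use ∅
  n7 def {j,p} use {i}
  n8 def {p,v} use ∅
  n9 def {i,p} use ∅

Live sets:
  live n0: ∅→{i,j,p,v}
  live n1: {i,j,p,v}→{i,p,v}
  live n2: {i,p}→{i}
  live n3: {i,p,v}→{i,j,p,v}
  live n4: {j}→∅
  live n5: {i,j,p,v}→{i,j,p,v}
  live n6: {i}→{i}
  live n7: {i}→∅
  live n8: ∅→∅
  live n9: ∅→∅

live-out(n1) = ["i", "p", "v"]

Answer: ["i", "p", "v"]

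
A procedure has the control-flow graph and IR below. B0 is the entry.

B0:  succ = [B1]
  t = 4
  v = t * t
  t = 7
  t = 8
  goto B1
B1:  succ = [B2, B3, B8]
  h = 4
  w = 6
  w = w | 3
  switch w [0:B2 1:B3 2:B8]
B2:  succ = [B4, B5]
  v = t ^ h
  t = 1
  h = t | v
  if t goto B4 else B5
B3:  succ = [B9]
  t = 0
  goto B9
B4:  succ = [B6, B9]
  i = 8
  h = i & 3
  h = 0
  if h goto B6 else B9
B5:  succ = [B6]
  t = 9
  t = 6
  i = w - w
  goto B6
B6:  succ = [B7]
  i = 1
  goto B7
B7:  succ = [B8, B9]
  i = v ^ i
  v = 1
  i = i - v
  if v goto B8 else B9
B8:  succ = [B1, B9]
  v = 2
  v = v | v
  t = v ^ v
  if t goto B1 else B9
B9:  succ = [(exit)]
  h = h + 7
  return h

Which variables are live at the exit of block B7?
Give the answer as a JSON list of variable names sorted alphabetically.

Answer: ["h"]

Analysis:
Block summaries:
  B0: {t,v} / ∅
  B1: {h,w} / ∅
  B2: {h,t,v} / {h,t}
  B3: {t} / ∅
  B4: {h,i} / ∅
  B5: {i,t} / {w}
  B6: {i} / ∅
  B7: {i,v} / {i,v}
  B8: {t,v} / ∅
  B9: {h} / {h}

Liveness:
  live B0: ∅→{t}
  live B1: {t}→{h,t,w}
  live B2: {h,t,w}→{h,v,w}
  live B3: {h}→{h}
  live B4: {v}→{h,v}
  live B5: {h,v,w}→{h,v}
  live B6: {h,v}→{h,i,v}
  live B7: {h,i,v}→{h}
  live B8: {h}→{h,t}
  live B9: {h}→∅

live-out(B7) = ["h"]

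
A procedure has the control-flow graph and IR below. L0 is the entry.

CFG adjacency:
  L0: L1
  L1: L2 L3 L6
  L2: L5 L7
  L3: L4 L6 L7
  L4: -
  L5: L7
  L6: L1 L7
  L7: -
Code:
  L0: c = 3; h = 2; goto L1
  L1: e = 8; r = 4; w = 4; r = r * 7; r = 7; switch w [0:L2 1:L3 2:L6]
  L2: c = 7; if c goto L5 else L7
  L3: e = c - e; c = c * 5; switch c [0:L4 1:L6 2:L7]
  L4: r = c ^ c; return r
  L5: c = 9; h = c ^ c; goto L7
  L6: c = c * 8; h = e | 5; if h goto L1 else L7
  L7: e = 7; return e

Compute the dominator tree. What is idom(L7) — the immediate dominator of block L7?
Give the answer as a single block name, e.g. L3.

Answer: L1

Analysis:
idom tree: L1←L0 L2←L1 L3←L1 L4←L3 L5←L2 L6←L1 L7←L1
Join-block Dom:
  L1: preds {L0,L6}: {L0} ∩ {L0,L1,L6} = {L0}; idom=L0
  L6: preds {L1,L3}: {L0,L1} ∩ {L0,L1,L3} = {L0,L1}; idom=L1
  L7: preds {L2,L3,L5,L6}: {L0,L1,L2} ∩ {L0,L1,L3} ∩ {L0,L1,L2,L5} ∩ {L0,L1,L6} = {L0,L1}; idom=L1

idom(L7) = L1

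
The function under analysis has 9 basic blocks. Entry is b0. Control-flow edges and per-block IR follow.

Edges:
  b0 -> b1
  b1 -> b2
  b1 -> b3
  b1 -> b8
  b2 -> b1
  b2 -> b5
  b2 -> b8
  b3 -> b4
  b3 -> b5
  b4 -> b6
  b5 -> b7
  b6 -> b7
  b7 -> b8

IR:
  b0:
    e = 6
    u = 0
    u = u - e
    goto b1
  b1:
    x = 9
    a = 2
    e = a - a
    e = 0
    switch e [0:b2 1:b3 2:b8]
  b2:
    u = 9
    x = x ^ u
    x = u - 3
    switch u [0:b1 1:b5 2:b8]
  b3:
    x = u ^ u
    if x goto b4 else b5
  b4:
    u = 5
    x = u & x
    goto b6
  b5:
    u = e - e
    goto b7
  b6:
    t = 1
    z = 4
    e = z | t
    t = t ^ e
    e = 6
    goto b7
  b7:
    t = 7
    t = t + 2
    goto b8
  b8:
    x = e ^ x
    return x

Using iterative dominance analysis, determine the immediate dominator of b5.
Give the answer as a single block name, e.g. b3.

idom tree: b1←b0 b2←b1 b3←b1 b4←b3 b5←b1 b6←b4 b7←b1 b8←b1
Dom at joins:
  b1: preds {b0,b2}: {b0} ∩ {b0,b1,b2} = {b0}; idom=b0
  b5: preds {b2,b3}: {b0,b1,b2} ∩ {b0,b1,b3} = {b0,b1}; idom=b1
  b7: preds {b5,b6}: {b0,b1,b5} ∩ {b0,b1,b3,b4,b6} = {b0,b1}; idom=b1
  b8: preds {b1,b2,b7}: {b0,b1} ∩ {b0,b1,b2} ∩ {b0,b1,b7} = {b0,b1}; idom=b1

idom(b5) = b1

Answer: b1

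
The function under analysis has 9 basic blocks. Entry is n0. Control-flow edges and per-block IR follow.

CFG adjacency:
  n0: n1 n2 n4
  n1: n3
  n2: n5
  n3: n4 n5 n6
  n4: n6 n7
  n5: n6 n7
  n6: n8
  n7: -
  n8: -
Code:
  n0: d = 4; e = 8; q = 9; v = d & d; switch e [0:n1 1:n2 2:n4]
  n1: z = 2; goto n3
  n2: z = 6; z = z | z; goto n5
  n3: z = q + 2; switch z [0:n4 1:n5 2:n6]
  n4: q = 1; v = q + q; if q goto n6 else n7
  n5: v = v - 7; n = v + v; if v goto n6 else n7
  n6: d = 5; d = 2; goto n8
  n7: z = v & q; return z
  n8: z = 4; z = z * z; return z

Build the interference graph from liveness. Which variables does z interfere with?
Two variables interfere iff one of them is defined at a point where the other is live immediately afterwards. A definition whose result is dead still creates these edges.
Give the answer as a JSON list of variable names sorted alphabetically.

Block summaries:
  n0: {d,e,q,v} / ∅
  n1: {z} / ∅
  n2: {z} / ∅
  n3: {z} / {q}
  n4: {q,v} / ∅
  n5: {n,v} / {v}
  n6: {d} / ∅
  n7: {z} / {q,v}
  n8: {z} / ∅

Liveness:
  n0 li=∅ lo={q,v}
  n1 li={q,v} lo={q,v}
  n2 li={q,v} lo={q,v}
  n3 li={q,v} lo={q,v}
  n4 li=∅ lo={q,v}
  n5 li={q,v} lo={q,v}
  n6 li=∅ lo=∅
  n7 li={q,v} lo=∅
  n8 li=∅ lo=∅

Conflict graph:
  d: {e,q}
  e: {d,q,v}
  n: {q,v}
  q: {d,e,n,v,z}
  v: {e,n,q,z}
  z: {q,v}

N(z) = ["q", "v"]

Answer: ["q", "v"]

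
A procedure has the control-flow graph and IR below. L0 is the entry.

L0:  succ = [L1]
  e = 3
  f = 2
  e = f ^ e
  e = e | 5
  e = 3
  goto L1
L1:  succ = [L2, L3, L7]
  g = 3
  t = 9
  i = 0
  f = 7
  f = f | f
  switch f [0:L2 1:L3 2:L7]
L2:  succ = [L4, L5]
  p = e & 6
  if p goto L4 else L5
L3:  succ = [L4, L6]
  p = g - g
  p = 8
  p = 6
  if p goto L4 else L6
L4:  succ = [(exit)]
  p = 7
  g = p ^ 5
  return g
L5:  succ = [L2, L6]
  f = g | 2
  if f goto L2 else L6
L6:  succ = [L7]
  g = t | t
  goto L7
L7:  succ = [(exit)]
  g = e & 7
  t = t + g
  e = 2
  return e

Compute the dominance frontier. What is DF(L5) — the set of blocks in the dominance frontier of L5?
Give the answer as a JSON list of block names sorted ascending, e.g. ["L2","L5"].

Answer: ["L2", "L6"]

Derivation:
idom tree: L1←L0 L2←L1 L3←L1 L4←L1 L5←L2 L6←L1 L7←L1
Dom∩ at merges:
  L2: preds {L1,L5}: {L0,L1} ∩ {L0,L1,L2,L5} = {L0,L1}; idom=L1
  L4: preds {L2,L3}: {L0,L1,L2} ∩ {L0,L1,L3} = {L0,L1}; idom=L1
  L6: preds {L3,L5}: {L0,L1,L3} ∩ {L0,L1,L2,L5} = {L0,L1}; idom=L1
  L7: preds {L1,L6}: {L0,L1} ∩ {L0,L1,L6} = {L0,L1}; idom=L1

Frontier:
  join L2 pred L1: · stop@L1
  join L2 pred L5: L5→L2 stop@L1
  join L4 pred L2: L2 stop@L1
  join L4 pred L3: L3 stop@L1
  join L6 pred L3: L3 stop@L1
  join L6 pred L5: L5→L2 stop@L1
  join L7 pred L1: · stop@L1
  join L7 pred L6: L6 stop@L1
  DF(L0)=∅
  DF(L1)=∅
  DF(L2)={L2,L4,L6}
  DF(L3)={L4,L6}
  DF(L4)=∅
  DF(L5)={L2,L6}
  DF(L6)={L7}
  DF(L7)=∅

DF(L5) = ["L2", "L6"]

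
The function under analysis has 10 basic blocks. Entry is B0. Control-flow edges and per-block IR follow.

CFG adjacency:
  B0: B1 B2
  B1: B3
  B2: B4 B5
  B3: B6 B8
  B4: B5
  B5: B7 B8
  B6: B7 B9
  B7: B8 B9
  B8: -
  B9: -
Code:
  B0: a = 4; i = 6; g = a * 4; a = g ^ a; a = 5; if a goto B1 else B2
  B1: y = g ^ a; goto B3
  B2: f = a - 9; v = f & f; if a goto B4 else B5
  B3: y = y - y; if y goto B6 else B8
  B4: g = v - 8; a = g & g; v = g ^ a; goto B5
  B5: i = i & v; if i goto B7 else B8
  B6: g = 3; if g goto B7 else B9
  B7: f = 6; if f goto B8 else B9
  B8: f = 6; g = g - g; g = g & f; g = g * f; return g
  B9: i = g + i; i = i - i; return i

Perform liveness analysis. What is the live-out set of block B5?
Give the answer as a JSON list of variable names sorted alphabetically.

Per-block:
  B0: def={a,g,i} ue=∅
  B1: def={y} ue={a,g}
  B2: def={f,v} ue={a}
  B3: def={y} ue={y}
  B4: def={a,g,v} ue={v}
  B5: def={i} ue={i,v}
  B6: def={g} ue=∅
  B7: def={f} ue=∅
  B8: def={f,g} ue={g}
  B9: def={i} ue={g,i}

Live sets:
  live B0: ∅→{a,g,i}
  live B1: {a,g,i}→{g,i,y}
  live B2: {a,g,i}→{g,i,v}
  live B3: {g,i,y}→{g,i}
  live B4: {i,v}→{g,i,v}
  live B5: {g,i,v}→{g,i}
  live B6: {i}→{g,i}
  live B7: {g,i}→{g,i}
  live B8: {g}→∅
  live B9: {g,i}→∅

live-out(B5) = ["g", "i"]

Answer: ["g", "i"]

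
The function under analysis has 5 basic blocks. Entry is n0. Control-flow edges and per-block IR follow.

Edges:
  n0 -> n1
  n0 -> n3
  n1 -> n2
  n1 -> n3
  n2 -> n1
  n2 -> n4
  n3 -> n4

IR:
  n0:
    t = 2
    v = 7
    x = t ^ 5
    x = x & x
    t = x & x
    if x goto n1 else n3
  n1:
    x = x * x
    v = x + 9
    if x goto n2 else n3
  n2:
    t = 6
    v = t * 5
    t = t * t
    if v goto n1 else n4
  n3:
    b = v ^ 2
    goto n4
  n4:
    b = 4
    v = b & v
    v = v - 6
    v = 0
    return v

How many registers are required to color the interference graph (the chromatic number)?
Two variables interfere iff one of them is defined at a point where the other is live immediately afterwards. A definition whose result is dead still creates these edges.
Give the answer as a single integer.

def/use:
  n0: def={t,v,x} ue=∅
  n1: def={v,x} ue={x}
  n2: def={t,v} ue=∅
  n3: def={b} ue={v}
  n4: def={b,v} ue={v}

Backward fixpoint:
  n0: in=∅ out={v,x}
  n1: in={x} out={v,x}
  n2: in={x} out={v,x}
  n3: in={v} out={v}
  n4: in={v} out=∅

Conflict graph:
  b: {v}
  t: {v,x}
  v: {b,t,x}
  x: {t,v}

Chromatic number:
  lower bound: {t,v,x} mutually conflict ⇒ χ ≥ 3
  3-colouring: c0={v}  c1={b,t}  c2={x}
  χ = 3

Answer: 3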